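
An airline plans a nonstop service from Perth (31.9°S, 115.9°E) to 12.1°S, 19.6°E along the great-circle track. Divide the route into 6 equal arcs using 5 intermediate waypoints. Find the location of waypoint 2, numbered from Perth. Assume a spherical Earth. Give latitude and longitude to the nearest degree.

Write both endpoints as unit vectors p₁, p₂ with components (cos φ cos λ, cos φ sin λ, sin φ).
The central angle between the endpoints is δ = arccos(p₁·p₂) ≈ 1.551 rad (88.9°).
Interpolate at f = 2/6 with slerp weights a = sin((1−f)δ)/sin δ ≈ 0.860, b = sin(fδ)/sin δ ≈ 0.494.
p = a·p₁ + b·p₂ ≈ (0.137, 0.819, -0.558); φ = arcsin(p_z) ≈ -33.91°, λ = atan2(p_y, p_x) ≈ 80.52°.

≈ 34°S, 81°E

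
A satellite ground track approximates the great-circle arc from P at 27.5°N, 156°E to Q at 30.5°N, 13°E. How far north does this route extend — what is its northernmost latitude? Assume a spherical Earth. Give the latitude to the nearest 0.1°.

The great circle lies in the plane with unit normal n̂ = (p₁ × p₂)/|p₁ × p₂|.
Here n̂_z ≈ -0.496; the vertex latitude is φ_max = arccos|n̂_z| ≈ 60.2°.

≈ 60.2°N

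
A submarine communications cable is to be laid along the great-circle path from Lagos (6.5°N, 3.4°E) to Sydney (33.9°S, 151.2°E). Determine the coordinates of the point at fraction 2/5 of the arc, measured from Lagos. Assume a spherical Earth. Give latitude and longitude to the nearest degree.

From cos δ = sin φ₁ sin φ₂ + cos φ₁ cos φ₂ cos Δλ, the central angle is δ ≈ 2.436 rad (139.6°).
Interpolate at f = 2/5 with slerp weights a = sin((1−f)δ)/sin δ ≈ 1.532, b = sin(fδ)/sin δ ≈ 1.275.
p = a·p₁ + b·p₂ ≈ (0.592, 0.600, -0.538); φ = arcsin(p_z) ≈ -32.53°, λ = atan2(p_y, p_x) ≈ 45.38°.

≈ 33°S, 45°E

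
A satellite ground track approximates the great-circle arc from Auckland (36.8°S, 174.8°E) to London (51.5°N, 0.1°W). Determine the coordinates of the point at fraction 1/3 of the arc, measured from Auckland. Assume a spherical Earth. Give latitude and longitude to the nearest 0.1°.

Convert each endpoint to a unit vector on the sphere (x = cos φ cos λ, y = cos φ sin λ, z = sin φ).
The central angle between the endpoints is δ = arccos(p₁·p₂) ≈ 2.877 rad (164.9°).
Interpolate at f = 1/3 with slerp weights a = sin((1−f)δ)/sin δ ≈ 3.600, b = sin(fδ)/sin δ ≈ 3.135.
p = a·p₁ + b·p₂ ≈ (-0.920, 0.258, 0.297); φ = arcsin(p_z) ≈ 17.26°, λ = atan2(p_y, p_x) ≈ 164.33°.

≈ (17.3°N, 164.3°E)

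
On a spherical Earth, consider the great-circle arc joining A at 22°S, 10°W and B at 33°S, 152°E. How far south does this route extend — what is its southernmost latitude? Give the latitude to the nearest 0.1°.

The great circle lies in the plane with unit normal n̂ = (p₁ × p₂)/|p₁ × p₂|.
Here n̂_z ≈ +0.285; the vertex latitude is φ_max = arccos|n̂_z| ≈ 73.5°.
Check via Clairaut: cos φ_max = |cos φ₁| · sin C = cos(22.0°)·sin(162.1°) ≈ 0.285, again giving ≈ 73.5°.

≈ 73.5°S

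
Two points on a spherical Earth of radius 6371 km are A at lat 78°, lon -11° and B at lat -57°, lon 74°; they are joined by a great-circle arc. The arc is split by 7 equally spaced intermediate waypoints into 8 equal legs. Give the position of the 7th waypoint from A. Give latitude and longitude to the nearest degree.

Convert each endpoint to a unit vector on the sphere (x = cos φ cos λ, y = cos φ sin λ, z = sin φ).
The central angle between the endpoints is δ = arccos(p₁·p₂) ≈ 2.516 rad (144.1°).
Interpolate at f = 7/8 with slerp weights a = sin((1−f)δ)/sin δ ≈ 0.528, b = sin(fδ)/sin δ ≈ 1.379.
p = a·p₁ + b·p₂ ≈ (0.315, 0.701, -0.640); φ = arcsin(p_z) ≈ -39.79°, λ = atan2(p_y, p_x) ≈ 65.82°.

≈ lat -40°, lon 66°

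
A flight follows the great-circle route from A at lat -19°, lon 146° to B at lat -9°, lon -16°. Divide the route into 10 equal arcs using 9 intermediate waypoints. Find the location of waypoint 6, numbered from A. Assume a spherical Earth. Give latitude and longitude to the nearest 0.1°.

≈ lat -52.6°, lon 32.8°

Write both endpoints as unit vectors p₁, p₂ with components (cos φ cos λ, cos φ sin λ, sin φ).
The central angle between the endpoints is δ = arccos(p₁·p₂) ≈ 2.563 rad (146.8°).
Interpolate at f = 6/10 with slerp weights a = sin((1−f)δ)/sin δ ≈ 1.563, b = sin(fδ)/sin δ ≈ 1.828.
p = a·p₁ + b·p₂ ≈ (0.510, 0.329, -0.795); φ = arcsin(p_z) ≈ -52.64°, λ = atan2(p_y, p_x) ≈ 32.82°.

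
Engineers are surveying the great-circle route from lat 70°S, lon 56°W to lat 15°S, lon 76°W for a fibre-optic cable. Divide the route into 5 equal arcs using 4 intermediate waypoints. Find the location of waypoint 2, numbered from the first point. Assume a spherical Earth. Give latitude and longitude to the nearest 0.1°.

≈ lat 48.4°S, lon 69.2°W

Write both endpoints as unit vectors p₁, p₂ with components (cos φ cos λ, cos φ sin λ, sin φ).
The central angle between the endpoints is δ = arccos(p₁·p₂) ≈ 0.984 rad (56.4°).
Interpolate at f = 2/5 with slerp weights a = sin((1−f)δ)/sin δ ≈ 0.669, b = sin(fδ)/sin δ ≈ 0.461.
p = a·p₁ + b·p₂ ≈ (0.235, -0.621, -0.747); φ = arcsin(p_z) ≈ -48.37°, λ = atan2(p_y, p_x) ≈ -69.24°.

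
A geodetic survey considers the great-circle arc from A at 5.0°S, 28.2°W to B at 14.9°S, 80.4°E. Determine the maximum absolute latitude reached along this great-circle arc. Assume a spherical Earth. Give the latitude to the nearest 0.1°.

≈ 17.9°S

The great circle lies in the plane with unit normal n̂ = (p₁ × p₂)/|p₁ × p₂|.
Here n̂_z ≈ +0.952; the vertex latitude is φ_max = arccos|n̂_z| ≈ 17.9°.
Check via Clairaut: cos φ_max = |cos φ₁| · sin C = cos(5.0°)·sin(107.2°) ≈ 0.952, again giving ≈ 17.9°.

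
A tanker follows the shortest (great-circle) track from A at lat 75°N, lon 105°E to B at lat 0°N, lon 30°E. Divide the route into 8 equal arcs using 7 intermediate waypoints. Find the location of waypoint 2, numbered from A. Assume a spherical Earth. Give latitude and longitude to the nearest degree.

From cos δ = sin φ₁ sin φ₂ + cos φ₁ cos φ₂ cos Δλ, the central angle is δ ≈ 1.504 rad (86.2°).
Interpolate at f = 2/8 with slerp weights a = sin((1−f)δ)/sin δ ≈ 0.906, b = sin(fδ)/sin δ ≈ 0.368.
p = a·p₁ + b·p₂ ≈ (0.258, 0.410, 0.875); φ = arcsin(p_z) ≈ 61.00°, λ = atan2(p_y, p_x) ≈ 57.84°.

≈ lat 61°N, lon 58°E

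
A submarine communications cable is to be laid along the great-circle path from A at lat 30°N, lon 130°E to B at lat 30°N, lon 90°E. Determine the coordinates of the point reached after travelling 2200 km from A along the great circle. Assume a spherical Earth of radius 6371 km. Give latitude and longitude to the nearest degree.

Write both endpoints as unit vectors p₁, p₂ with components (cos φ cos λ, cos φ sin λ, sin φ).
The central angle between the endpoints is δ = arccos(p₁·p₂) ≈ 0.601 rad (34.5°). The total great-circle distance is δ·R ≈ 0.601 × 6371 ≈ 3832 km, so the target fraction is f = 2200/3832 ≈ 0.574.
Interpolate at f ≈ 0.574 with slerp weights a = sin((1−f)δ)/sin δ ≈ 0.448, b = sin(fδ)/sin δ ≈ 0.598.
p = a·p₁ + b·p₂ ≈ (-0.249, 0.815, 0.523); φ = arcsin(p_z) ≈ 31.53°, λ = atan2(p_y, p_x) ≈ 107.00°.

≈ lat 32°N, lon 107°E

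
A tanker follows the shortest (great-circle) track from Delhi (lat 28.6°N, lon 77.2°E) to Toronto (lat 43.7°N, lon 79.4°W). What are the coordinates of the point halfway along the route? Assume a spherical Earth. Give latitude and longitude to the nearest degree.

Write both endpoints as unit vectors p₁, p₂ with components (cos φ cos λ, cos φ sin λ, sin φ).
The central angle between the endpoints is δ = arccos(p₁·p₂) ≈ 1.825 rad (104.6°).
Interpolate at f = 1/2 with slerp weights a = sin((1−f)δ)/sin δ ≈ 0.817, b = sin(fδ)/sin δ ≈ 0.817.
p = a·p₁ + b·p₂ ≈ (0.268, 0.119, 0.956); φ = arcsin(p_z) ≈ 72.96°, λ = atan2(p_y, p_x) ≈ 23.96°.

≈ lat 73°N, lon 24°E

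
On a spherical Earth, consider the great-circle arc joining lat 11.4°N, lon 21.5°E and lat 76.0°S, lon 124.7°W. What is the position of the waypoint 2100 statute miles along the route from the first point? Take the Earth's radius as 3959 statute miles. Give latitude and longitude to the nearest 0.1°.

≈ lat 18.7°S, lon 17.0°E

Write both endpoints as unit vectors p₁, p₂ with components (cos φ cos λ, cos φ sin λ, sin φ).
The central angle between the endpoints is δ = arccos(p₁·p₂) ≈ 1.970 rad (112.9°). The total great-circle distance is δ·R ≈ 1.970 × 3959 ≈ 7800 mi, so the target fraction is f = 2100/7800 ≈ 0.269.
Interpolate at f ≈ 0.269 with slerp weights a = sin((1−f)δ)/sin δ ≈ 1.076, b = sin(fδ)/sin δ ≈ 0.549.
p = a·p₁ + b·p₂ ≈ (0.906, 0.277, -0.320); φ = arcsin(p_z) ≈ -18.67°, λ = atan2(p_y, p_x) ≈ 17.03°.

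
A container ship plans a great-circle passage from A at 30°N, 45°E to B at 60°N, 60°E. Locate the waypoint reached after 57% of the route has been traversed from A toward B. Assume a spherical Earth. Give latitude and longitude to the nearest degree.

≈ 47°N, 51°E

Write both endpoints as unit vectors p₁, p₂ with components (cos φ cos λ, cos φ sin λ, sin φ).
The central angle between the endpoints is δ = arccos(p₁·p₂) ≈ 0.552 rad (31.6°).
Interpolate at f = 0.57 with slerp weights a = sin((1−f)δ)/sin δ ≈ 0.448, b = sin(fδ)/sin δ ≈ 0.590.
p = a·p₁ + b·p₂ ≈ (0.422, 0.530, 0.735); φ = arcsin(p_z) ≈ 47.34°, λ = atan2(p_y, p_x) ≈ 51.47°.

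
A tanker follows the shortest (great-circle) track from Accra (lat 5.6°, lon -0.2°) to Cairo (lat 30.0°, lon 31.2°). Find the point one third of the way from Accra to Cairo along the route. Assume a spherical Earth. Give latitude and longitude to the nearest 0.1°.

≈ lat 14.3°, lon 9.4°

The haversine formula gives a central angle δ ≈ 0.669 rad (38.3°) between the endpoints.
Interpolate at f = 1/3 with slerp weights a = sin((1−f)δ)/sin δ ≈ 0.696, b = sin(fδ)/sin δ ≈ 0.357.
p = a·p₁ + b·p₂ ≈ (0.956, 0.158, 0.246); φ = arcsin(p_z) ≈ 14.25°, λ = atan2(p_y, p_x) ≈ 9.36°.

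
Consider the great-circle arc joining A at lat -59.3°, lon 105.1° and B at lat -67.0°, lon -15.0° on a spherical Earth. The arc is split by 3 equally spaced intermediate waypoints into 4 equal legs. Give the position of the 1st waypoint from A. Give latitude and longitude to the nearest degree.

Convert each endpoint to a unit vector on the sphere (x = cos φ cos λ, y = cos φ sin λ, z = sin φ).
The central angle between the endpoints is δ = arccos(p₁·p₂) ≈ 0.807 rad (46.3°).
Interpolate at f = 1/4 with slerp weights a = sin((1−f)δ)/sin δ ≈ 0.788, b = sin(fδ)/sin δ ≈ 0.277.
p = a·p₁ + b·p₂ ≈ (-0.000, 0.360, -0.933); φ = arcsin(p_z) ≈ -68.88°, λ = atan2(p_y, p_x) ≈ 90.01°.

≈ lat -69°, lon 90°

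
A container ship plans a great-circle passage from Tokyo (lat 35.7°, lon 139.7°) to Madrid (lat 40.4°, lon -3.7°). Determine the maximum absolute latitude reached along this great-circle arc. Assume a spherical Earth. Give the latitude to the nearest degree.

The great circle lies in the plane with unit normal n̂ = (p₁ × p₂)/|p₁ × p₂|.
Here n̂_z ≈ -0.371; the vertex latitude is φ_max = arccos|n̂_z| ≈ 68.2°.

≈ 68°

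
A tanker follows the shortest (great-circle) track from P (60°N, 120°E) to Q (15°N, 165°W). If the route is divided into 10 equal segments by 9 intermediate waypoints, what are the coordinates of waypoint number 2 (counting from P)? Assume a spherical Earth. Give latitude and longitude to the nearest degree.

≈ (56°N, 145°E)

The haversine formula gives a central angle δ ≈ 1.214 rad (69.6°) between the endpoints.
Interpolate at f = 2/10 with slerp weights a = sin((1−f)δ)/sin δ ≈ 0.881, b = sin(fδ)/sin δ ≈ 0.257.
p = a·p₁ + b·p₂ ≈ (-0.460, 0.317, 0.829); φ = arcsin(p_z) ≈ 56.04°, λ = atan2(p_y, p_x) ≈ 145.38°.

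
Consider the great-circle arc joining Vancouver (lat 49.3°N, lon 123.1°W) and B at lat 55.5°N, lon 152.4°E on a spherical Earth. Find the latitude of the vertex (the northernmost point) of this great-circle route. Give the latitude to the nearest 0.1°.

≈ 60.7°N

The great circle lies in the plane with unit normal n̂ = (p₁ × p₂)/|p₁ × p₂|.
Here n̂_z ≈ -0.489; the vertex latitude is φ_max = arccos|n̂_z| ≈ 60.7°.
Check via Clairaut: cos φ_max = |cos φ₁| · sin C = cos(49.3°)·sin(48.6°) ≈ 0.489, again giving ≈ 60.7°.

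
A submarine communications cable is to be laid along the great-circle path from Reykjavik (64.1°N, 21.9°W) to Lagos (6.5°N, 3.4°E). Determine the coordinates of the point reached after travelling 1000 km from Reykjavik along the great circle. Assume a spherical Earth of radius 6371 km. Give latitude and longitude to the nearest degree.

≈ 56°N, 14°W

The haversine formula gives a central angle δ ≈ 1.054 rad (60.4°) between the endpoints. The total great-circle distance is δ·R ≈ 1.054 × 6371 ≈ 6714 km, so the target fraction is f = 1000/6714 ≈ 0.149.
Interpolate at f ≈ 0.149 with slerp weights a = sin((1−f)δ)/sin δ ≈ 0.899, b = sin(fδ)/sin δ ≈ 0.180.
p = a·p₁ + b·p₂ ≈ (0.543, -0.136, 0.829); φ = arcsin(p_z) ≈ 55.99°, λ = atan2(p_y, p_x) ≈ -14.06°.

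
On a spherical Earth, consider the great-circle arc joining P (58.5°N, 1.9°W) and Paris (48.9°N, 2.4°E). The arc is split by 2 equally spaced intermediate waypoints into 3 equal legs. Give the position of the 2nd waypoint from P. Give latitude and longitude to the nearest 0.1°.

≈ (52.1°N, 1.2°E)

The haversine formula gives a central angle δ ≈ 0.173 rad (9.9°) between the endpoints.
Interpolate at f = 2/3 with slerp weights a = sin((1−f)δ)/sin δ ≈ 0.335, b = sin(fδ)/sin δ ≈ 0.669.
p = a·p₁ + b·p₂ ≈ (0.614, 0.013, 0.789); φ = arcsin(p_z) ≈ 52.12°, λ = atan2(p_y, p_x) ≈ 1.18°.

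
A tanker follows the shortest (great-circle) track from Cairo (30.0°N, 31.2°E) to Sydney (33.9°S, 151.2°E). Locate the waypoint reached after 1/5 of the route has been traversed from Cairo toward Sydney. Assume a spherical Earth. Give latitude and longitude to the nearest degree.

The haversine formula gives a central angle δ ≈ 2.263 rad (129.7°) between the endpoints.
Interpolate at f = 1/5 with slerp weights a = sin((1−f)δ)/sin δ ≈ 1.262, b = sin(fδ)/sin δ ≈ 0.568.
p = a·p₁ + b·p₂ ≈ (0.522, 0.793, 0.314); φ = arcsin(p_z) ≈ 18.31°, λ = atan2(p_y, p_x) ≈ 56.67°.

≈ 18°N, 57°E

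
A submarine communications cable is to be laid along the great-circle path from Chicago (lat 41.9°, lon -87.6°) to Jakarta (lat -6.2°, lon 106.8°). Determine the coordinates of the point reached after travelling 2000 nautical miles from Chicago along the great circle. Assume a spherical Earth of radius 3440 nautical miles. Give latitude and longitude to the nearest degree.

Convert each endpoint to a unit vector on the sphere (x = cos φ cos λ, y = cos φ sin λ, z = sin φ).
The central angle between the endpoints is δ = arccos(p₁·p₂) ≈ 2.480 rad (142.1°). The total great-circle distance is δ·R ≈ 2.480 × 3440 ≈ 8530 nmi, so the target fraction is f = 2000/8530 ≈ 0.234.
Interpolate at f ≈ 0.234 with slerp weights a = sin((1−f)δ)/sin δ ≈ 1.541, b = sin(fδ)/sin δ ≈ 0.894.
p = a·p₁ + b·p₂ ≈ (-0.209, -0.295, 0.932); φ = arcsin(p_z) ≈ 68.80°, λ = atan2(p_y, p_x) ≈ -125.26°.

≈ lat 69°, lon -125°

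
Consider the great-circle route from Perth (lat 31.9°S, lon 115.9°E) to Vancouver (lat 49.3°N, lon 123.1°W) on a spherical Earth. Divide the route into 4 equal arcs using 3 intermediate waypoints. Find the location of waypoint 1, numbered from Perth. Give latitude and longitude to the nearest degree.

≈ lat 8°S, lon 141°E

Write both endpoints as unit vectors p₁, p₂ with components (cos φ cos λ, cos φ sin λ, sin φ).
The central angle between the endpoints is δ = arccos(p₁·p₂) ≈ 2.326 rad (133.3°).
Interpolate at f = 1/4 with slerp weights a = sin((1−f)δ)/sin δ ≈ 1.353, b = sin(fδ)/sin δ ≈ 0.755.
p = a·p₁ + b·p₂ ≈ (-0.771, 0.621, -0.143); φ = arcsin(p_z) ≈ -8.21°, λ = atan2(p_y, p_x) ≈ 141.13°.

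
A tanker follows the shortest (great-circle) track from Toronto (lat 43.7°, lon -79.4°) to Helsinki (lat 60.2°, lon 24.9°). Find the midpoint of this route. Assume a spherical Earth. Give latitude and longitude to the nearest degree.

From cos δ = sin φ₁ sin φ₂ + cos φ₁ cos φ₂ cos Δλ, the central angle is δ ≈ 1.035 rad (59.3°).
Interpolate at f = 1/2 with slerp weights a = sin((1−f)δ)/sin δ ≈ 0.575, b = sin(fδ)/sin δ ≈ 0.575.
p = a·p₁ + b·p₂ ≈ (0.336, -0.288, 0.897); φ = arcsin(p_z) ≈ 63.72°, λ = atan2(p_y, p_x) ≈ -40.66°.

≈ lat 64°, lon -41°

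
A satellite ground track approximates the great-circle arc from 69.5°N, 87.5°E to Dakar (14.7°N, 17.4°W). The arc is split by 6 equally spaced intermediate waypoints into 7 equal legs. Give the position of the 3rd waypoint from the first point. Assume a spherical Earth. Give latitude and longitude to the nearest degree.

≈ 56°N, 9°E

Convert each endpoint to a unit vector on the sphere (x = cos φ cos λ, y = cos φ sin λ, z = sin φ).
The central angle between the endpoints is δ = arccos(p₁·p₂) ≈ 1.420 rad (81.3°).
Interpolate at f = 3/7 with slerp weights a = sin((1−f)δ)/sin δ ≈ 0.733, b = sin(fδ)/sin δ ≈ 0.578.
p = a·p₁ + b·p₂ ≈ (0.545, 0.089, 0.834); φ = arcsin(p_z) ≈ 56.49°, λ = atan2(p_y, p_x) ≈ 9.32°.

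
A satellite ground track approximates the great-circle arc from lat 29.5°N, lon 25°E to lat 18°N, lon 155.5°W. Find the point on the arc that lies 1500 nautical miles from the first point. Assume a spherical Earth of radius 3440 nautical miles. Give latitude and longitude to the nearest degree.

≈ lat 54°N, lon 25°E

Convert each endpoint to a unit vector on the sphere (x = cos φ cos λ, y = cos φ sin λ, z = sin φ).
The central angle between the endpoints is δ = arccos(p₁·p₂) ≈ 2.313 rad (132.5°). The total great-circle distance is δ·R ≈ 2.313 × 3440 ≈ 7955 nmi, so the target fraction is f = 1500/7955 ≈ 0.189.
Interpolate at f ≈ 0.189 with slerp weights a = sin((1−f)δ)/sin δ ≈ 1.293, b = sin(fδ)/sin δ ≈ 0.573.
p = a·p₁ + b·p₂ ≈ (0.525, 0.250, 0.814); φ = arcsin(p_z) ≈ 54.48°, λ = atan2(p_y, p_x) ≈ 25.47°.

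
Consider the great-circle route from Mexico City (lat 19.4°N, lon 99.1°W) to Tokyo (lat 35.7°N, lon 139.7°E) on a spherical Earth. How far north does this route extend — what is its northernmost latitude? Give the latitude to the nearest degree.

≈ 48°N

The great circle lies in the plane with unit normal n̂ = (p₁ × p₂)/|p₁ × p₂|.
Here n̂_z ≈ -0.669; the vertex latitude is φ_max = arccos|n̂_z| ≈ 48.0°.
Check via Clairaut: cos φ_max = |cos φ₁| · sin C = cos(19.4°)·sin(45.2°) ≈ 0.669, again giving ≈ 48.0°.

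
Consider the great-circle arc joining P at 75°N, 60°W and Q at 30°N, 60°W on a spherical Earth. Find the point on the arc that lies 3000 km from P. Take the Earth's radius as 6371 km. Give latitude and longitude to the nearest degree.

≈ 48°N, 60°W

Write both endpoints as unit vectors p₁, p₂ with components (cos φ cos λ, cos φ sin λ, sin φ).
The central angle between the endpoints is δ = arccos(p₁·p₂) ≈ 0.785 rad (45.0°). The total great-circle distance is δ·R ≈ 0.785 × 6371 ≈ 5004 km, so the target fraction is f = 3000/5004 ≈ 0.600.
Interpolate at f ≈ 0.600 with slerp weights a = sin((1−f)δ)/sin δ ≈ 0.437, b = sin(fδ)/sin δ ≈ 0.642.
p = a·p₁ + b·p₂ ≈ (0.334, -0.579, 0.743); φ = arcsin(p_z) ≈ 48.02°, λ = atan2(p_y, p_x) ≈ -60.00°.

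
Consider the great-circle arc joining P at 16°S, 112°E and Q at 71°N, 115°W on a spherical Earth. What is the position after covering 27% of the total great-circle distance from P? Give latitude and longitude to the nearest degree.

Convert each endpoint to a unit vector on the sphere (x = cos φ cos λ, y = cos φ sin λ, z = sin φ).
The central angle between the endpoints is δ = arccos(p₁·p₂) ≈ 2.065 rad (118.3°).
Interpolate at f = 0.27 with slerp weights a = sin((1−f)δ)/sin δ ≈ 1.133, b = sin(fδ)/sin δ ≈ 0.601.
p = a·p₁ + b·p₂ ≈ (-0.491, 0.833, 0.256); φ = arcsin(p_z) ≈ 14.81°, λ = atan2(p_y, p_x) ≈ 120.51°.

≈ 15°N, 121°E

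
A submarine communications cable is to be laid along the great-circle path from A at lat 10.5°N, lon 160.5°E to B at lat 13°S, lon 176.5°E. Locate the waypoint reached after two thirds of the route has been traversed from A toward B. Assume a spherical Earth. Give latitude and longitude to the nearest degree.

Convert each endpoint to a unit vector on the sphere (x = cos φ cos λ, y = cos φ sin λ, z = sin φ).
The central angle between the endpoints is δ = arccos(p₁·p₂) ≈ 0.495 rad (28.4°).
Interpolate at f = 2/3 with slerp weights a = sin((1−f)δ)/sin δ ≈ 0.346, b = sin(fδ)/sin δ ≈ 0.682.
p = a·p₁ + b·p₂ ≈ (-0.984, 0.154, -0.090); φ = arcsin(p_z) ≈ -5.19°, λ = atan2(p_y, p_x) ≈ 171.10°.

≈ lat 5°S, lon 171°E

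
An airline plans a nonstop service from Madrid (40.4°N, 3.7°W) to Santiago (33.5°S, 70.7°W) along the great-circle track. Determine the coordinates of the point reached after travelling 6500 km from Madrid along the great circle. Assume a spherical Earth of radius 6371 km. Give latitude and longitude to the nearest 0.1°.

≈ 4.2°S, 45.0°W

Write both endpoints as unit vectors p₁, p₂ with components (cos φ cos λ, cos φ sin λ, sin φ).
The central angle between the endpoints is δ = arccos(p₁·p₂) ≈ 1.681 rad (96.3°). The total great-circle distance is δ·R ≈ 1.681 × 6371 ≈ 10707 km, so the target fraction is f = 6500/10707 ≈ 0.607.
Interpolate at f ≈ 0.607 with slerp weights a = sin((1−f)δ)/sin δ ≈ 0.617, b = sin(fδ)/sin δ ≈ 0.857.
p = a·p₁ + b·p₂ ≈ (0.705, -0.705, -0.073); φ = arcsin(p_z) ≈ -4.20°, λ = atan2(p_y, p_x) ≈ -44.99°.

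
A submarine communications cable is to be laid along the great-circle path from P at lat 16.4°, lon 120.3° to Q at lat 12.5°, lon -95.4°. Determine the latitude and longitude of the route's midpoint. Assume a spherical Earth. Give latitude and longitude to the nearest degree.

Write both endpoints as unit vectors p₁, p₂ with components (cos φ cos λ, cos φ sin λ, sin φ).
The central angle between the endpoints is δ = arccos(p₁·p₂) ≈ 2.345 rad (134.4°).
Interpolate at f = 1/2 with slerp weights a = sin((1−f)δ)/sin δ ≈ 1.290, b = sin(fδ)/sin δ ≈ 1.290.
p = a·p₁ + b·p₂ ≈ (-0.743, -0.185, 0.643); φ = arcsin(p_z) ≈ 40.04°, λ = atan2(p_y, p_x) ≈ -165.99°.

≈ lat 40°, lon -166°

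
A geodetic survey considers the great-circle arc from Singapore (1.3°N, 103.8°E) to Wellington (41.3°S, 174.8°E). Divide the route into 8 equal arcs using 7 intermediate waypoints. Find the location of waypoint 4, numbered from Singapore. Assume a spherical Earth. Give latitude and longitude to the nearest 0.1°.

Convert each endpoint to a unit vector on the sphere (x = cos φ cos λ, y = cos φ sin λ, z = sin φ).
The central angle between the endpoints is δ = arccos(p₁·p₂) ≈ 1.339 rad (76.7°).
Interpolate at f = 4/8 with slerp weights a = sin((1−f)δ)/sin δ ≈ 0.638, b = sin(fδ)/sin δ ≈ 0.638.
p = a·p₁ + b·p₂ ≈ (-0.629, 0.663, -0.406); φ = arcsin(p_z) ≈ -23.98°, λ = atan2(p_y, p_x) ≈ 133.52°.

≈ (24.0°S, 133.5°E)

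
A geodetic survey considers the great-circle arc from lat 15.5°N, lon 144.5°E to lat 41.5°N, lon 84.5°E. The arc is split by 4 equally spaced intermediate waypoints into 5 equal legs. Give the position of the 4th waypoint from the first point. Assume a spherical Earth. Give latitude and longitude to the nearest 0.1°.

≈ lat 38.9°N, lon 99.2°E

From cos δ = sin φ₁ sin φ₂ + cos φ₁ cos φ₂ cos Δλ, the central angle is δ ≈ 1.003 rad (57.5°).
Interpolate at f = 4/5 with slerp weights a = sin((1−f)δ)/sin δ ≈ 0.236, b = sin(fδ)/sin δ ≈ 0.853.
p = a·p₁ + b·p₂ ≈ (-0.124, 0.768, 0.628); φ = arcsin(p_z) ≈ 38.92°, λ = atan2(p_y, p_x) ≈ 99.18°.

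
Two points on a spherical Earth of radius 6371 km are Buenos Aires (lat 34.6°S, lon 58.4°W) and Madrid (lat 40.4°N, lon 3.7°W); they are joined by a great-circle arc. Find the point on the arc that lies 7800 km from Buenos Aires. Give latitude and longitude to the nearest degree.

From cos δ = sin φ₁ sin φ₂ + cos φ₁ cos φ₂ cos Δλ, the central angle is δ ≈ 1.577 rad (90.3°). The total great-circle distance is δ·R ≈ 1.577 × 6371 ≈ 10045 km, so the target fraction is f = 7800/10045 ≈ 0.777.
Interpolate at f ≈ 0.777 with slerp weights a = sin((1−f)δ)/sin δ ≈ 0.345, b = sin(fδ)/sin δ ≈ 0.941.
p = a·p₁ + b·p₂ ≈ (0.864, -0.288, 0.414); φ = arcsin(p_z) ≈ 24.44°, λ = atan2(p_y, p_x) ≈ -18.45°.

≈ lat 24°N, lon 18°W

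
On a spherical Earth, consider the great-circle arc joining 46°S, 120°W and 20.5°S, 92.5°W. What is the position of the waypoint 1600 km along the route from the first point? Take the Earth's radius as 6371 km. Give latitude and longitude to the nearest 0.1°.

≈ 36.0°S, 106.3°W

Write both endpoints as unit vectors p₁, p₂ with components (cos φ cos λ, cos φ sin λ, sin φ).
The central angle between the endpoints is δ = arccos(p₁·p₂) ≈ 0.593 rad (34.0°). The total great-circle distance is δ·R ≈ 0.593 × 6371 ≈ 3780 km, so the target fraction is f = 1600/3780 ≈ 0.423.
Interpolate at f ≈ 0.423 with slerp weights a = sin((1−f)δ)/sin δ ≈ 0.600, b = sin(fδ)/sin δ ≈ 0.444.
p = a·p₁ + b·p₂ ≈ (-0.227, -0.777, -0.587); φ = arcsin(p_z) ≈ -35.97°, λ = atan2(p_y, p_x) ≈ -106.26°.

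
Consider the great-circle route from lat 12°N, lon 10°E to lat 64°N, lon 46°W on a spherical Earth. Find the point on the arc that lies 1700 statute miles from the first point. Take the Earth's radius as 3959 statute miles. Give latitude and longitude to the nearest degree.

Write both endpoints as unit vectors p₁, p₂ with components (cos φ cos λ, cos φ sin λ, sin φ).
The central angle between the endpoints is δ = arccos(p₁·p₂) ≈ 1.130 rad (64.7°). The total great-circle distance is δ·R ≈ 1.130 × 3959 ≈ 4474 mi, so the target fraction is f = 1700/4474 ≈ 0.380.
Interpolate at f ≈ 0.380 with slerp weights a = sin((1−f)δ)/sin δ ≈ 0.713, b = sin(fδ)/sin δ ≈ 0.460.
p = a·p₁ + b·p₂ ≈ (0.827, -0.024, 0.562); φ = arcsin(p_z) ≈ 34.19°, λ = atan2(p_y, p_x) ≈ -1.67°.

≈ lat 34°N, lon 2°W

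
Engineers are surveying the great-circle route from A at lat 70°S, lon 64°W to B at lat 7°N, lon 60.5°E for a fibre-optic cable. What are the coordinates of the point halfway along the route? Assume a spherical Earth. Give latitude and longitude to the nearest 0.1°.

≈ lat 44.0°S, lon 41.1°E

Write both endpoints as unit vectors p₁, p₂ with components (cos φ cos λ, cos φ sin λ, sin φ).
The central angle between the endpoints is δ = arccos(p₁·p₂) ≈ 1.883 rad (107.9°).
Interpolate at f = 1/2 with slerp weights a = sin((1−f)δ)/sin δ ≈ 0.849, b = sin(fδ)/sin δ ≈ 0.849.
p = a·p₁ + b·p₂ ≈ (0.542, 0.473, -0.695); φ = arcsin(p_z) ≈ -43.99°, λ = atan2(p_y, p_x) ≈ 41.06°.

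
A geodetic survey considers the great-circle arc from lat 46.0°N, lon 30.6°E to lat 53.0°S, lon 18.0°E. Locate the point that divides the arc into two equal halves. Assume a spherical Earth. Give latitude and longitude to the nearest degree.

≈ lat 4°S, lon 25°E

Write both endpoints as unit vectors p₁, p₂ with components (cos φ cos λ, cos φ sin λ, sin φ).
The central angle between the endpoints is δ = arccos(p₁·p₂) ≈ 1.738 rad (99.6°).
Interpolate at f = 1/2 with slerp weights a = sin((1−f)δ)/sin δ ≈ 0.775, b = sin(fδ)/sin δ ≈ 0.775.
p = a·p₁ + b·p₂ ≈ (0.906, 0.418, -0.061); φ = arcsin(p_z) ≈ -3.52°, λ = atan2(p_y, p_x) ≈ 24.75°.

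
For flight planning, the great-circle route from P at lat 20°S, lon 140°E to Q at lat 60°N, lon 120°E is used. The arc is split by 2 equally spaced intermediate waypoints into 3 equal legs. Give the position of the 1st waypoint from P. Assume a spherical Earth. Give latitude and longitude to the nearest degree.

Convert each endpoint to a unit vector on the sphere (x = cos φ cos λ, y = cos φ sin λ, z = sin φ).
The central angle between the endpoints is δ = arccos(p₁·p₂) ≈ 1.425 rad (81.6°).
Interpolate at f = 1/3 with slerp weights a = sin((1−f)δ)/sin δ ≈ 0.822, b = sin(fδ)/sin δ ≈ 0.462.
p = a·p₁ + b·p₂ ≈ (-0.707, 0.697, 0.119); φ = arcsin(p_z) ≈ 6.84°, λ = atan2(p_y, p_x) ≈ 135.43°.

≈ lat 7°N, lon 135°E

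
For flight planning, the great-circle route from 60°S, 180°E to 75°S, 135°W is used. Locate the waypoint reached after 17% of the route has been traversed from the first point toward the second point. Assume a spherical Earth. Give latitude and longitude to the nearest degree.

Convert each endpoint to a unit vector on the sphere (x = cos φ cos λ, y = cos φ sin λ, z = sin φ).
The central angle between the endpoints is δ = arccos(p₁·p₂) ≈ 0.382 rad (21.9°).
Interpolate at f = 0.17 with slerp weights a = sin((1−f)δ)/sin δ ≈ 0.836, b = sin(fδ)/sin δ ≈ 0.174.
p = a·p₁ + b·p₂ ≈ (-0.450, -0.032, -0.892); φ = arcsin(p_z) ≈ -63.18°, λ = atan2(p_y, p_x) ≈ -175.95°.

≈ 63°S, 176°W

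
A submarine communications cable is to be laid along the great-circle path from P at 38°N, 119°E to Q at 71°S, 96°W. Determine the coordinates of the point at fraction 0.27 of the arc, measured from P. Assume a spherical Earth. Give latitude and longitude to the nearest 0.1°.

≈ 0.9°N, 130.0°E

From cos δ = sin φ₁ sin φ₂ + cos φ₁ cos φ₂ cos Δλ, the central angle is δ ≈ 2.485 rad (142.4°).
Interpolate at f = 0.27 with slerp weights a = sin((1−f)δ)/sin δ ≈ 1.591, b = sin(fδ)/sin δ ≈ 1.019.
p = a·p₁ + b·p₂ ≈ (-0.642, 0.766, 0.016); φ = arcsin(p_z) ≈ 0.90°, λ = atan2(p_y, p_x) ≈ 129.97°.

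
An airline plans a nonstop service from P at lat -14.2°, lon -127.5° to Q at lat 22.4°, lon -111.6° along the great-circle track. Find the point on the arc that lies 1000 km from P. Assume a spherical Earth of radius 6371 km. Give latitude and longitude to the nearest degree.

≈ lat -6°, lon -124°

Convert each endpoint to a unit vector on the sphere (x = cos φ cos λ, y = cos φ sin λ, z = sin φ).
The central angle between the endpoints is δ = arccos(p₁·p₂) ≈ 0.694 rad (39.8°). The total great-circle distance is δ·R ≈ 0.694 × 6371 ≈ 4423 km, so the target fraction is f = 1000/4423 ≈ 0.226.
Interpolate at f ≈ 0.226 with slerp weights a = sin((1−f)δ)/sin δ ≈ 0.800, b = sin(fδ)/sin δ ≈ 0.244.
p = a·p₁ + b·p₂ ≈ (-0.555, -0.825, -0.103); φ = arcsin(p_z) ≈ -5.92°, λ = atan2(p_y, p_x) ≈ -123.93°.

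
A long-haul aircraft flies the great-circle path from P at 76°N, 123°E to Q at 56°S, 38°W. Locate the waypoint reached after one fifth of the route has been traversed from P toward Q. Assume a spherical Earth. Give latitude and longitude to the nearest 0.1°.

Convert each endpoint to a unit vector on the sphere (x = cos φ cos λ, y = cos φ sin λ, z = sin φ).
The central angle between the endpoints is δ = arccos(p₁·p₂) ≈ 2.772 rad (158.8°).
Interpolate at f = 1/5 with slerp weights a = sin((1−f)δ)/sin δ ≈ 2.207, b = sin(fδ)/sin δ ≈ 1.456.
p = a·p₁ + b·p₂ ≈ (0.351, -0.053, 0.935); φ = arcsin(p_z) ≈ 69.23°, λ = atan2(p_y, p_x) ≈ -8.64°.

≈ 69.2°N, 8.6°W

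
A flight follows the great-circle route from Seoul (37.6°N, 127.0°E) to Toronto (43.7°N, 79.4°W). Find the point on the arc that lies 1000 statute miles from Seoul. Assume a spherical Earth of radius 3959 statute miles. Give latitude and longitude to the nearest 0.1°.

≈ 51.1°N, 134.4°E

Write both endpoints as unit vectors p₁, p₂ with components (cos φ cos λ, cos φ sin λ, sin φ).
The central angle between the endpoints is δ = arccos(p₁·p₂) ≈ 1.662 rad (95.3°). The total great-circle distance is δ·R ≈ 1.662 × 3959 ≈ 6582 mi, so the target fraction is f = 1000/6582 ≈ 0.152.
Interpolate at f ≈ 0.152 with slerp weights a = sin((1−f)δ)/sin δ ≈ 0.991, b = sin(fδ)/sin δ ≈ 0.251.
p = a·p₁ + b·p₂ ≈ (-0.439, 0.449, 0.778); φ = arcsin(p_z) ≈ 51.09°, λ = atan2(p_y, p_x) ≈ 134.38°.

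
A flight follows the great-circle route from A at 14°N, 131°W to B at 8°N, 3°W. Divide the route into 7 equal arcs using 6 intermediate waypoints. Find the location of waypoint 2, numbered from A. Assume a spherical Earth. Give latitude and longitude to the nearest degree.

Convert each endpoint to a unit vector on the sphere (x = cos φ cos λ, y = cos φ sin λ, z = sin φ).
The central angle between the endpoints is δ = arccos(p₁·p₂) ≈ 2.163 rad (123.9°).
Interpolate at f = 2/7 with slerp weights a = sin((1−f)δ)/sin δ ≈ 1.205, b = sin(fδ)/sin δ ≈ 0.698.
p = a·p₁ + b·p₂ ≈ (-0.076, -0.918, 0.389); φ = arcsin(p_z) ≈ 22.86°, λ = atan2(p_y, p_x) ≈ -94.76°.

≈ 23°N, 95°W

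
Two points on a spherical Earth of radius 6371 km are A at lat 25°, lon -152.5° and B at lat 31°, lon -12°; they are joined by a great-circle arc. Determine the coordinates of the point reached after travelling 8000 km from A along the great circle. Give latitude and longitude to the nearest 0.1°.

≈ lat 55.8°, lon -58.1°

Convert each endpoint to a unit vector on the sphere (x = cos φ cos λ, y = cos φ sin λ, z = sin φ).
The central angle between the endpoints is δ = arccos(p₁·p₂) ≈ 1.963 rad (112.4°). The total great-circle distance is δ·R ≈ 1.963 × 6371 ≈ 12503 km, so the target fraction is f = 8000/12503 ≈ 0.640.
Interpolate at f ≈ 0.640 with slerp weights a = sin((1−f)δ)/sin δ ≈ 0.703, b = sin(fδ)/sin δ ≈ 1.029.
p = a·p₁ + b·p₂ ≈ (0.298, -0.477, 0.827); φ = arcsin(p_z) ≈ 55.77°, λ = atan2(p_y, p_x) ≈ -58.06°.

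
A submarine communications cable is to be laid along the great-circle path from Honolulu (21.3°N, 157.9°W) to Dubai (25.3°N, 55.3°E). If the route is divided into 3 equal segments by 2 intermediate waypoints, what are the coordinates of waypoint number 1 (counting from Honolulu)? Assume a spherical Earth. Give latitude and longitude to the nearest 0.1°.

Convert each endpoint to a unit vector on the sphere (x = cos φ cos λ, y = cos φ sin λ, z = sin φ).
The central angle between the endpoints is δ = arccos(p₁·p₂) ≈ 2.153 rad (123.3°).
Interpolate at f = 1/3 with slerp weights a = sin((1−f)δ)/sin δ ≈ 1.186, b = sin(fδ)/sin δ ≈ 0.787.
p = a·p₁ + b·p₂ ≈ (-0.619, 0.169, 0.767); φ = arcsin(p_z) ≈ 50.10°, λ = atan2(p_y, p_x) ≈ 164.70°.

≈ 50.1°N, 164.7°E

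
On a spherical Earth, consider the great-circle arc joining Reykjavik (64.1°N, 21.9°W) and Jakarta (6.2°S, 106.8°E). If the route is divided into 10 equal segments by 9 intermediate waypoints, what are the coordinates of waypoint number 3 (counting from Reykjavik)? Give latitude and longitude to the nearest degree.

From cos δ = sin φ₁ sin φ₂ + cos φ₁ cos φ₂ cos Δλ, the central angle is δ ≈ 1.948 rad (111.6°).
Interpolate at f = 3/10 with slerp weights a = sin((1−f)δ)/sin δ ≈ 1.053, b = sin(fδ)/sin δ ≈ 0.594.
p = a·p₁ + b·p₂ ≈ (0.256, 0.393, 0.883); φ = arcsin(p_z) ≈ 62.00°, λ = atan2(p_y, p_x) ≈ 56.94°.

≈ 62°N, 57°E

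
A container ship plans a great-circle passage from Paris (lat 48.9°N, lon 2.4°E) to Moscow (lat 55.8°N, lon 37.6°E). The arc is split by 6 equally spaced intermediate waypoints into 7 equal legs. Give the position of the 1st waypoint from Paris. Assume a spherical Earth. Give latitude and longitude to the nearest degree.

≈ lat 50°N, lon 7°E

Write both endpoints as unit vectors p₁, p₂ with components (cos φ cos λ, cos φ sin λ, sin φ).
The central angle between the endpoints is δ = arccos(p₁·p₂) ≈ 0.389 rad (22.3°).
Interpolate at f = 1/7 with slerp weights a = sin((1−f)δ)/sin δ ≈ 0.863, b = sin(fδ)/sin δ ≈ 0.146.
p = a·p₁ + b·p₂ ≈ (0.632, 0.074, 0.771); φ = arcsin(p_z) ≈ 50.48°, λ = atan2(p_y, p_x) ≈ 6.68°.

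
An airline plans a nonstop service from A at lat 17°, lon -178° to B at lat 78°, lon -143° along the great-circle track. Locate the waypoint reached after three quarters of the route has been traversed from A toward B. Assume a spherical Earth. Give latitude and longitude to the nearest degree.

≈ lat 64°, lon -165°

Write both endpoints as unit vectors p₁, p₂ with components (cos φ cos λ, cos φ sin λ, sin φ).
The central angle between the endpoints is δ = arccos(p₁·p₂) ≈ 1.105 rad (63.3°).
Interpolate at f = 3/4 with slerp weights a = sin((1−f)δ)/sin δ ≈ 0.305, b = sin(fδ)/sin δ ≈ 0.825.
p = a·p₁ + b·p₂ ≈ (-0.429, -0.113, 0.896); φ = arcsin(p_z) ≈ 63.67°, λ = atan2(p_y, p_x) ≈ -165.18°.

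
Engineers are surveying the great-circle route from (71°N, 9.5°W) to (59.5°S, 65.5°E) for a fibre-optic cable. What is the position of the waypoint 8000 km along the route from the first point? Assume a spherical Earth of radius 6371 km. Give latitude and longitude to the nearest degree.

≈ (6°N, 38°E)

From cos δ = sin φ₁ sin φ₂ + cos φ₁ cos φ₂ cos Δλ, the central angle is δ ≈ 2.453 rad (140.5°). The total great-circle distance is δ·R ≈ 2.453 × 6371 ≈ 15626 km, so the target fraction is f = 8000/15626 ≈ 0.512.
Interpolate at f ≈ 0.512 with slerp weights a = sin((1−f)δ)/sin δ ≈ 1.464, b = sin(fδ)/sin δ ≈ 1.496.
p = a·p₁ + b·p₂ ≈ (0.785, 0.612, 0.096); φ = arcsin(p_z) ≈ 5.51°, λ = atan2(p_y, p_x) ≈ 37.94°.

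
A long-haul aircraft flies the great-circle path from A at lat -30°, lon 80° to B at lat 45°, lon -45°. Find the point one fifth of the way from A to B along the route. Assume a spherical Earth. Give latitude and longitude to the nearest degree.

Convert each endpoint to a unit vector on the sphere (x = cos φ cos λ, y = cos φ sin λ, z = sin φ).
The central angle between the endpoints is δ = arccos(p₁·p₂) ≈ 2.353 rad (134.8°).
Interpolate at f = 1/5 with slerp weights a = sin((1−f)δ)/sin δ ≈ 1.342, b = sin(fδ)/sin δ ≈ 0.639.
p = a·p₁ + b·p₂ ≈ (0.521, 0.825, -0.219); φ = arcsin(p_z) ≈ -12.65°, λ = atan2(p_y, p_x) ≈ 57.70°.

≈ lat -13°, lon 58°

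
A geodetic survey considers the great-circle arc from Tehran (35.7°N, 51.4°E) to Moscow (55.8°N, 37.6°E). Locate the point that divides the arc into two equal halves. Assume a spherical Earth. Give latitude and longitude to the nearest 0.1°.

Convert each endpoint to a unit vector on the sphere (x = cos φ cos λ, y = cos φ sin λ, z = sin φ).
The central angle between the endpoints is δ = arccos(p₁·p₂) ≈ 0.387 rad (22.2°).
Interpolate at f = 1/2 with slerp weights a = sin((1−f)δ)/sin δ ≈ 0.510, b = sin(fδ)/sin δ ≈ 0.510.
p = a·p₁ + b·p₂ ≈ (0.485, 0.498, 0.719); φ = arcsin(p_z) ≈ 45.95°, λ = atan2(p_y, p_x) ≈ 45.76°.

≈ 46.0°N, 45.8°E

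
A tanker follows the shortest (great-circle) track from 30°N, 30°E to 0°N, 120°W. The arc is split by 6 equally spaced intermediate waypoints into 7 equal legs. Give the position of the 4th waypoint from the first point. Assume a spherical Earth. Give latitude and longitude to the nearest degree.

≈ 41°N, 72°W

From cos δ = sin φ₁ sin φ₂ + cos φ₁ cos φ₂ cos Δλ, the central angle is δ ≈ 2.419 rad (138.6°).
Interpolate at f = 4/7 with slerp weights a = sin((1−f)δ)/sin δ ≈ 1.301, b = sin(fδ)/sin δ ≈ 1.485.
p = a·p₁ + b·p₂ ≈ (0.233, -0.723, 0.651); φ = arcsin(p_z) ≈ 40.59°, λ = atan2(p_y, p_x) ≈ -72.10°.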